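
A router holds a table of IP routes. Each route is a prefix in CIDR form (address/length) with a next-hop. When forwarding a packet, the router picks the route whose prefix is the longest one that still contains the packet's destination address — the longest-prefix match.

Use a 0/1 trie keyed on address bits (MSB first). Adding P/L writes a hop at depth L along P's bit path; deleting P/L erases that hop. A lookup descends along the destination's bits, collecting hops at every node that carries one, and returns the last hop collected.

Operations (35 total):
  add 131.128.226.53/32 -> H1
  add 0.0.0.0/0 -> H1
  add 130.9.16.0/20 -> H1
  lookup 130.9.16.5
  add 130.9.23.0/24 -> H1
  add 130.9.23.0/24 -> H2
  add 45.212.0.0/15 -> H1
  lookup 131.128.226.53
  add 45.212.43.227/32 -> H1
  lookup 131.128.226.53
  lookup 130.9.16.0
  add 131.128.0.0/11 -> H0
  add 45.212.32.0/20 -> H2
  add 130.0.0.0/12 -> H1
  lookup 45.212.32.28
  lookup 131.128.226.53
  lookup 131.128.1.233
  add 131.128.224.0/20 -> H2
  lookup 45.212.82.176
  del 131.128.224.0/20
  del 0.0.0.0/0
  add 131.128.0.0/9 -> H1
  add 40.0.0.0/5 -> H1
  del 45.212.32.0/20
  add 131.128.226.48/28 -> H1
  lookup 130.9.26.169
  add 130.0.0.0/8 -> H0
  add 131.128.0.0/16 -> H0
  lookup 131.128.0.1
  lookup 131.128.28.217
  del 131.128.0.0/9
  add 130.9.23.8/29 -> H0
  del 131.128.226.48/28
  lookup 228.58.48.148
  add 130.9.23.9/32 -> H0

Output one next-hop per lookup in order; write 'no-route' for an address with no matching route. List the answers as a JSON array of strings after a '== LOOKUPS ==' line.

Trace:
  + 131.128.226.53/32 (H1) depth=32
  + 0.0.0.0/0 (H1) depth=0
  + 130.9.16.0/20 (H1) depth=20
  Q 130.9.16.5: descend 10000010000010010001 ; hops seen [H1,H1] ; pick H1
  + 130.9.23.0/24 (H1) depth=24
  + 130.9.23.0/24 (H2) depth=24
  + 45.212.0.0/15 (H1) depth=15
  Q 131.128.226.53: descend 10000011100000001110001000110101 ; hops seen [H1,H1] ; pick H1
  + 45.212.43.227/32 (H1) depth=32
  Q 131.128.226.53: descend 10000011100000001110001000110101 ; hops seen [H1,H1] ; pick H1
  Q 130.9.16.0: descend 100000100000100100010 ; hops seen [H1,H1] ; pick H1
  + 131.128.0.0/11 (H0) depth=11
  + 45.212.32.0/20 (H2) depth=20
  + 130.0.0.0/12 (H1) depth=12
  Q 45.212.32.28: descend 00101101110101000010 ; hops seen [H1,H1,H2] ; pick H2
  Q 131.128.226.53: descend 10000011100000001110001000110101 ; hops seen [H1,H0,H1] ; pick H1
  Q 131.128.1.233: descend 1000001110000000 ; hops seen [H1,H0] ; pick H0
  + 131.128.224.0/20 (H2) depth=20
  Q 45.212.82.176: descend 00101101110101000 ; hops seen [H1,H1] ; pick H1
  del 131.128.224.0/20 (clear depth 20)
  del 0.0.0.0/0 (clear depth 0)
  + 131.128.0.0/9 (H1) depth=9
  + 40.0.0.0/5 (H1) depth=5
  del 45.212.32.0/20 (clear depth 20)
  + 131.128.226.48/28 (H1) depth=28
  Q 130.9.26.169: descend 10000010000010010001 ; hops seen [H1,H1] ; pick H1
  + 130.0.0.0/8 (H0) depth=8
  + 131.128.0.0/16 (H0) depth=16
  Q 131.128.0.1: descend 1000001110000000 ; hops seen [H1,H0,H0] ; pick H0
  Q 131.128.28.217: descend 1000001110000000 ; hops seen [H1,H0,H0] ; pick H0
  del 131.128.0.0/9 (clear depth 9)
  + 130.9.23.8/29 (H0) depth=29
  del 131.128.226.48/28 (clear depth 28)
  Q 228.58.48.148: descend 1 ; hops seen [∅] ; pick no-route
  + 130.9.23.9/32 (H0) depth=32

== LOOKUPS ==
["H1","H1","H1","H1","H2","H1","H0","H1","H1","H0","H0","no-route"]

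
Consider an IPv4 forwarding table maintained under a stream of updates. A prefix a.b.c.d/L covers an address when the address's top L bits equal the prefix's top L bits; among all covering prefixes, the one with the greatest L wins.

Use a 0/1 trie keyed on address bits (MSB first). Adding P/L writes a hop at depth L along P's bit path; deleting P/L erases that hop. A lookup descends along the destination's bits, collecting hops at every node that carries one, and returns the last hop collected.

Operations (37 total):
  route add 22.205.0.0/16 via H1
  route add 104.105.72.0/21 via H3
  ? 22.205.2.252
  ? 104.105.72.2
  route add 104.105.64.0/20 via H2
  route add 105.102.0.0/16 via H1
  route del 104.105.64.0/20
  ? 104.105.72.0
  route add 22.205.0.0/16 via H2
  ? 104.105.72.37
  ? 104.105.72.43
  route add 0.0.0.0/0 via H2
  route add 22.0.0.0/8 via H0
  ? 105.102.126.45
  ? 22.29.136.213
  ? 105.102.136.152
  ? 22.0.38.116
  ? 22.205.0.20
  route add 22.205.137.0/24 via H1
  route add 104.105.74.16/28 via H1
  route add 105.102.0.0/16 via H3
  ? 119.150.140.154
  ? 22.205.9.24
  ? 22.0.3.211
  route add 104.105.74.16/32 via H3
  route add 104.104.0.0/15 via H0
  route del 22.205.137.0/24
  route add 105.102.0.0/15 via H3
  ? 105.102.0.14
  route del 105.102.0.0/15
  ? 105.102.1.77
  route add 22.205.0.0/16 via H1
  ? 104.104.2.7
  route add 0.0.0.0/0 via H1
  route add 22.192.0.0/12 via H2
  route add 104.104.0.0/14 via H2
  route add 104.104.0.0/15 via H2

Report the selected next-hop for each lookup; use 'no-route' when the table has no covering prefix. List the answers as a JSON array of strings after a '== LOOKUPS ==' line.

Apply in order:
  + 22.205.0.0/16 (H1) depth=16
  + 104.105.72.0/21 (H3) depth=21
  Q 22.205.2.252: descend 0001011011001101 ; hops seen [H1] ; pick H1
  Q 104.105.72.2: descend 011010000110100101001 ; hops seen [H3] ; pick H3
  + 104.105.64.0/20 (H2) depth=20
  + 105.102.0.0/16 (H1) depth=16
  del 104.105.64.0/20 (clear depth 20)
  Q 104.105.72.0: descend 011010000110100101001 ; hops seen [H3] ; pick H3
  + 22.205.0.0/16 (H2) depth=16
  Q 104.105.72.37: descend 011010000110100101001 ; hops seen [H3] ; pick H3
  Q 104.105.72.43: descend 011010000110100101001 ; hops seen [H3] ; pick H3
  + 0.0.0.0/0 (H2) depth=0
  + 22.0.0.0/8 (H0) depth=8
  Q 105.102.126.45: descend 0110100101100110 ; hops seen [H2,H1] ; pick H1
  Q 22.29.136.213: descend 00010110 ; hops seen [H2,H0] ; pick H0
  Q 105.102.136.152: descend 0110100101100110 ; hops seen [H2,H1] ; pick H1
  Q 22.0.38.116: descend 00010110 ; hops seen [H2,H0] ; pick H0
  Q 22.205.0.20: descend 0001011011001101 ; hops seen [H2,H0,H2] ; pick H2
  + 22.205.137.0/24 (H1) depth=24
  + 104.105.74.16/28 (H1) depth=28
  + 105.102.0.0/16 (H3) depth=16
  Q 119.150.140.154: descend 011 ; hops seen [H2] ; pick H2
  Q 22.205.9.24: descend 0001011011001101 ; hops seen [H2,H0,H2] ; pick H2
  Q 22.0.3.211: descend 00010110 ; hops seen [H2,H0] ; pick H0
  + 104.105.74.16/32 (H3) depth=32
  + 104.104.0.0/15 (H0) depth=15
  del 22.205.137.0/24 (clear depth 24)
  + 105.102.0.0/15 (H3) depth=15
  Q 105.102.0.14: descend 0110100101100110 ; hops seen [H2,H3,H3] ; pick H3
  del 105.102.0.0/15 (clear depth 15)
  Q 105.102.1.77: descend 0110100101100110 ; hops seen [H2,H3] ; pick H3
  + 22.205.0.0/16 (H1) depth=16
  Q 104.104.2.7: descend 011010000110100 ; hops seen [H2,H0] ; pick H0
  + 0.0.0.0/0 (H1) depth=0
  + 22.192.0.0/12 (H2) depth=12
  + 104.104.0.0/14 (H2) depth=14
  + 104.104.0.0/15 (H2) depth=15

== LOOKUPS ==
["H1","H3","H3","H3","H3","H1","H0","H1","H0","H2","H2","H2","H0","H3","H3","H0"]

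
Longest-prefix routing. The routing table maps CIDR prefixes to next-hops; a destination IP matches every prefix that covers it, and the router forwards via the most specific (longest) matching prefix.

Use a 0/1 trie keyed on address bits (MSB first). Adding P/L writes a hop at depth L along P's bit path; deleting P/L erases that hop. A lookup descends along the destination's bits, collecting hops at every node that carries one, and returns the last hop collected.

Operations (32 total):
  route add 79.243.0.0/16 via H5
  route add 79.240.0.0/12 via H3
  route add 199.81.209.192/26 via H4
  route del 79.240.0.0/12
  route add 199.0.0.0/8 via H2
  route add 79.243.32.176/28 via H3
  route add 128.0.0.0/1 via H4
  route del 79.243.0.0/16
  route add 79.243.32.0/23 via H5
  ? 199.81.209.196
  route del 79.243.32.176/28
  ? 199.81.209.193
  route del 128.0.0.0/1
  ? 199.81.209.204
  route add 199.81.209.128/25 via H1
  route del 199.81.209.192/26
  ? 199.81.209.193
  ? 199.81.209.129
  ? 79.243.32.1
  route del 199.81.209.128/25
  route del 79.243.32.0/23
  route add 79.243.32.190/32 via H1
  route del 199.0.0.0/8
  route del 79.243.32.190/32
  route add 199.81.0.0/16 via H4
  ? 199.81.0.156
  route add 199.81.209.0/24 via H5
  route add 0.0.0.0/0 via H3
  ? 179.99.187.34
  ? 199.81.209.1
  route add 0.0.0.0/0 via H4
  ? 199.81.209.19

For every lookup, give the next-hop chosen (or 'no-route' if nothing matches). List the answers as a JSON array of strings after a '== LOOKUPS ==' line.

Apply in order:
  + 79.243.0.0/16 (H5) depth=16
  + 79.240.0.0/12 (H3) depth=12
  + 199.81.209.192/26 (H4) depth=26
  - 79.240.0.0/12 clear@12
  + 199.0.0.0/8 (H2) depth=8
  + 79.243.32.176/28 (H3) depth=28
  + 128.0.0.0/1 (H4) depth=1
  - 79.243.0.0/16 clear@16
  + 79.243.32.0/23 (H5) depth=23
  lookup 199.81.209.196: bits 11000111010100011101000111 walk d0:-→d1:H4→d2:-→d3:-→d4:-→d5:-→d6:-→d7:-→d8:H2→d9:-→d10:-→d11:-→d12:-→d13:-→d14:-→d15:-→d16:-→d17:-→d18:-→d19:-→d20:-→d21:-→d22:-→d23:-→d24:-→d25:-→d26:H4 -> H4
  - 79.243.32.176/28 clear@28
  lookup 199.81.209.193: bits 11000111010100011101000111 walk d0:-→d1:H4→d2:-→d3:-→d4:-→d5:-→d6:-→d7:-→d8:H2→d9:-→d10:-→d11:-→d12:-→d13:-→d14:-→d15:-→d16:-→d17:-→d18:-→d19:-→d20:-→d21:-→d22:-→d23:-→d24:-→d25:-→d26:H4 -> H4
  - 128.0.0.0/1 clear@1
  lookup 199.81.209.204: bits 11000111010100011101000111 walk d0:-→d1:-→d2:-→d3:-→d4:-→d5:-→d6:-→d7:-→d8:H2→d9:-→d10:-→d11:-→d12:-→d13:-→d14:-→d15:-→d16:-→d17:-→d18:-→d19:-→d20:-→d21:-→d22:-→d23:-→d24:-→d25:-→d26:H4 -> H4
  + 199.81.209.128/25 (H1) depth=25
  - 199.81.209.192/26 clear@26
  lookup 199.81.209.193: bits 11000111010100011101000111 walk d0:-→d1:-→d2:-→d3:-→d4:-→d5:-→d6:-→d7:-→d8:H2→d9:-→d10:-→d11:-→d12:-→d13:-→d14:-→d15:-→d16:-→d17:-→d18:-→d19:-→d20:-→d21:-→d22:-→d23:-→d24:-→d25:H1→d26:- -> H1
  lookup 199.81.209.129: bits 1100011101010001110100011 walk d0:-→d1:-→d2:-→d3:-→d4:-→d5:-→d6:-→d7:-→d8:H2→d9:-→d10:-→d11:-→d12:-→d13:-→d14:-→d15:-→d16:-→d17:-→d18:-→d19:-→d20:-→d21:-→d22:-→d23:-→d24:-→d25:H1 -> H1
  lookup 79.243.32.1: bits 010011111111001100100000 walk d0:-→d1:-→d2:-→d3:-→d4:-→d5:-→d6:-→d7:-→d8:-→d9:-→d10:-→d11:-→d12:-→d13:-→d14:-→d15:-→d16:-→d17:-→d18:-→d19:-→d20:-→d21:-→d22:-→d23:H5→d24:- -> H5
  - 199.81.209.128/25 clear@25
  - 79.243.32.0/23 clear@23
  + 79.243.32.190/32 (H1) depth=32
  - 199.0.0.0/8 clear@8
  - 79.243.32.190/32 clear@32
  + 199.81.0.0/16 (H4) depth=16
  lookup 199.81.0.156: bits 1100011101010001 walk d0:-→d1:-→d2:-→d3:-→d4:-→d5:-→d6:-→d7:-→d8:-→d9:-→d10:-→d11:-→d12:-→d13:-→d14:-→d15:-→d16:H4 -> H4
  + 199.81.209.0/24 (H5) depth=24
  + 0.0.0.0/0 (H3) depth=0
  lookup 179.99.187.34: bits 1 walk d0:H3→d1:- -> H3
  lookup 199.81.209.1: bits 110001110101000111010001 walk d0:H3→d1:-→d2:-→d3:-→d4:-→d5:-→d6:-→d7:-→d8:-→d9:-→d10:-→d11:-→d12:-→d13:-→d14:-→d15:-→d16:H4→d17:-→d18:-→d19:-→d20:-→d21:-→d22:-→d23:-→d24:H5 -> H5
  + 0.0.0.0/0 (H4) depth=0
  lookup 199.81.209.19: bits 110001110101000111010001 walk d0:H4→d1:-→d2:-→d3:-→d4:-→d5:-→d6:-→d7:-→d8:-→d9:-→d10:-→d11:-→d12:-→d13:-→d14:-→d15:-→d16:H4→d17:-→d18:-→d19:-→d20:-→d21:-→d22:-→d23:-→d24:H5 -> H5

== LOOKUPS ==
["H4","H4","H4","H1","H1","H5","H4","H3","H5","H5"]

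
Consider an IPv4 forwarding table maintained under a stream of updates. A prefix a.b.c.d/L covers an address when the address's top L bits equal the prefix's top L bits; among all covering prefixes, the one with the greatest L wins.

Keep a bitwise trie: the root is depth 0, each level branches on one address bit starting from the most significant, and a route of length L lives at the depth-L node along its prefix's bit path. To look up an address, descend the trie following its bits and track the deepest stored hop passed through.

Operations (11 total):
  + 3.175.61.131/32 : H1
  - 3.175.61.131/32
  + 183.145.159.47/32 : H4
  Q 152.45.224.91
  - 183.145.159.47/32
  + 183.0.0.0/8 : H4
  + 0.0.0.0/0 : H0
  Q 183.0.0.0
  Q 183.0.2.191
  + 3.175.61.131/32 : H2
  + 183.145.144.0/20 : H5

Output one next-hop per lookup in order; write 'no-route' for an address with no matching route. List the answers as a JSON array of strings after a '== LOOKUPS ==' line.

Apply in order:
  + 3.175.61.131/32 (H1) depth=32
  del 3.175.61.131/32 (clear depth 32)
  + 183.145.159.47/32 (H4) depth=32
  ? 152.45.224.91  path d0:-→d1:-→d2:-  best=no-route
  del 183.145.159.47/32 (clear depth 32)
  + 183.0.0.0/8 (H4) depth=8
  + 0.0.0.0/0 (H0) depth=0
  ? 183.0.0.0  path d0:H0→d1:-→d2:-→d3:-→d4:-→d5:-→d6:-→d7:-→d8:H4  best=H4
  ? 183.0.2.191  path d0:H0→d1:-→d2:-→d3:-→d4:-→d5:-→d6:-→d7:-→d8:H4  best=H4
  + 3.175.61.131/32 (H2) depth=32
  + 183.145.144.0/20 (H5) depth=20

== LOOKUPS ==
["no-route","H4","H4"]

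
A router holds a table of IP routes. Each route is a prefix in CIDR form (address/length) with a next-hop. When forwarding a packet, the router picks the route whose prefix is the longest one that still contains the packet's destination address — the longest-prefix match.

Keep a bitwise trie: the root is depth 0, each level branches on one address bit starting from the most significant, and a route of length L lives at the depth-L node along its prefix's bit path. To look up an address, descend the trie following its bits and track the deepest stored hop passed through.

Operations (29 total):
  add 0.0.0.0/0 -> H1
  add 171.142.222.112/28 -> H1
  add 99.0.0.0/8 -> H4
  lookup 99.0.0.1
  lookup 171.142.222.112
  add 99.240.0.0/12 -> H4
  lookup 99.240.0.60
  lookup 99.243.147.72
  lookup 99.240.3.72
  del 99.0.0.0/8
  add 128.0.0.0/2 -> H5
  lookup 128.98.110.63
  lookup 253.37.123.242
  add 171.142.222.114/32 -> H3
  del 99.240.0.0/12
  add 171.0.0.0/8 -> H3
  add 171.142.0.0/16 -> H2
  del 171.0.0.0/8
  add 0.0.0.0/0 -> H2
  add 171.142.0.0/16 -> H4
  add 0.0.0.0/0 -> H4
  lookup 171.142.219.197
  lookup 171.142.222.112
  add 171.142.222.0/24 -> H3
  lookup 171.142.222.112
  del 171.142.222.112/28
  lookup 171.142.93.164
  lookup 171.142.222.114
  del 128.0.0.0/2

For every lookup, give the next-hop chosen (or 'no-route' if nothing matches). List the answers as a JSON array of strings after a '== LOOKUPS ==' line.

Apply in order:
  + 0.0.0.0/0 (H1) depth=0
  + 171.142.222.112/28 (H1) depth=28
  + 99.0.0.0/8 (H4) depth=8
  Q 99.0.0.1: descend 01100011 ; hops seen [H1,H4] ; pick H4
  Q 171.142.222.112: descend 1010101110001110110111100111 ; hops seen [H1,H1] ; pick H1
  + 99.240.0.0/12 (H4) depth=12
  Q 99.240.0.60: descend 011000111111 ; hops seen [H1,H4,H4] ; pick H4
  Q 99.243.147.72: descend 011000111111 ; hops seen [H1,H4,H4] ; pick H4
  Q 99.240.3.72: descend 011000111111 ; hops seen [H1,H4,H4] ; pick H4
  - 99.0.0.0/8 clear@8
  + 128.0.0.0/2 (H5) depth=2
  Q 128.98.110.63: descend 10 ; hops seen [H1,H5] ; pick H5
  Q 253.37.123.242: descend 1 ; hops seen [H1] ; pick H1
  + 171.142.222.114/32 (H3) depth=32
  - 99.240.0.0/12 clear@12
  + 171.0.0.0/8 (H3) depth=8
  + 171.142.0.0/16 (H2) depth=16
  - 171.0.0.0/8 clear@8
  + 0.0.0.0/0 (H2) depth=0
  + 171.142.0.0/16 (H4) depth=16
  + 0.0.0.0/0 (H4) depth=0
  Q 171.142.219.197: descend 101010111000111011011 ; hops seen [H4,H5,H4] ; pick H4
  Q 171.142.222.112: descend 101010111000111011011110011100 ; hops seen [H4,H5,H4,H1] ; pick H1
  + 171.142.222.0/24 (H3) depth=24
  Q 171.142.222.112: descend 101010111000111011011110011100 ; hops seen [H4,H5,H4,H3,H1] ; pick H1
  - 171.142.222.112/28 clear@28
  Q 171.142.93.164: descend 1010101110001110 ; hops seen [H4,H5,H4] ; pick H4
  Q 171.142.222.114: descend 10101011100011101101111001110010 ; hops seen [H4,H5,H4,H3,H3] ; pick H3
  - 128.0.0.0/2 clear@2

== LOOKUPS ==
["H4","H1","H4","H4","H4","H5","H1","H4","H1","H1","H4","H3"]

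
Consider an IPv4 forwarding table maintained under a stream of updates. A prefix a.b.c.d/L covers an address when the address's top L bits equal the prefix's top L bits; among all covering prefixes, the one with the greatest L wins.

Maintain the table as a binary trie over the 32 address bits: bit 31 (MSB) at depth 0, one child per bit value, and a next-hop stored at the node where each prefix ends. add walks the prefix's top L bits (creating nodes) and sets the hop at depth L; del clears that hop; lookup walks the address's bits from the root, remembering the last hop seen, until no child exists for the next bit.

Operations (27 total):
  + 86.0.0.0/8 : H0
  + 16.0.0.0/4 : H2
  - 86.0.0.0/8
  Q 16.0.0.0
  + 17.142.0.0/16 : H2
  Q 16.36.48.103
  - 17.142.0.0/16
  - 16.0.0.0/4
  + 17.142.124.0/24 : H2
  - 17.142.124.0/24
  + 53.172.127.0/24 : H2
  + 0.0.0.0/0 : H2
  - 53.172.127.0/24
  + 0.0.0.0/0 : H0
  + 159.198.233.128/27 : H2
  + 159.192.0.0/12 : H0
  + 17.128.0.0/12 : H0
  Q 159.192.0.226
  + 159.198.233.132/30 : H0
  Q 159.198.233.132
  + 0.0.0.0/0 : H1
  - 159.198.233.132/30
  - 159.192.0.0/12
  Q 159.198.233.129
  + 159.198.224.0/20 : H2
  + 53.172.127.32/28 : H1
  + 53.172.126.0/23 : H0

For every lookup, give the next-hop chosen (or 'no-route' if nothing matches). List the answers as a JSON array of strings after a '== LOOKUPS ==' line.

Process each operation:
  add 86.0.0.0/8 -> H0 at depth 8
  add 16.0.0.0/4 -> H2 at depth 4
  - 86.0.0.0/8 clear@8
  lookup 16.0.0.0: bits 0001 walk d0:-→d1:-→d2:-→d3:-→d4:H2 -> H2
  add 17.142.0.0/16 -> H2 at depth 16
  lookup 16.36.48.103: bits 0001000 walk d0:-→d1:-→d2:-→d3:-→d4:H2→d5:-→d6:-→d7:- -> H2
  - 17.142.0.0/16 clear@16
  - 16.0.0.0/4 clear@4
  add 17.142.124.0/24 -> H2 at depth 24
  - 17.142.124.0/24 clear@24
  add 53.172.127.0/24 -> H2 at depth 24
  add 0.0.0.0/0 -> H2 at depth 0
  - 53.172.127.0/24 clear@24
  add 0.0.0.0/0 -> H0 at depth 0
  add 159.198.233.128/27 -> H2 at depth 27
  add 159.192.0.0/12 -> H0 at depth 12
  add 17.128.0.0/12 -> H0 at depth 12
  lookup 159.192.0.226: bits 1001111111000 walk d0:H0→d1:-→d2:-→d3:-→d4:-→d5:-→d6:-→d7:-→d8:-→d9:-→d10:-→d11:-→d12:H0→d13:- -> H0
  add 159.198.233.132/30 -> H0 at depth 30
  lookup 159.198.233.132: bits 100111111100011011101001100001 walk d0:H0→d1:-→d2:-→d3:-→d4:-→d5:-→d6:-→d7:-→d8:-→d9:-→d10:-→d11:-→d12:H0→d13:-→d14:-→d15:-→d16:-→d17:-→d18:-→d19:-→d20:-→d21:-→d22:-→d23:-→d24:-→d25:-→d26:-→d27:H2→d28:-→d29:-→d30:H0 -> H0
  add 0.0.0.0/0 -> H1 at depth 0
  - 159.198.233.132/30 clear@30
  - 159.192.0.0/12 clear@12
  lookup 159.198.233.129: bits 10011111110001101110100110000 walk d0:H1→d1:-→d2:-→d3:-→d4:-→d5:-→d6:-→d7:-→d8:-→d9:-→d10:-→d11:-→d12:-→d13:-→d14:-→d15:-→d16:-→d17:-→d18:-→d19:-→d20:-→d21:-→d22:-→d23:-→d24:-→d25:-→d26:-→d27:H2→d28:-→d29:- -> H2
  add 159.198.224.0/20 -> H2 at depth 20
  add 53.172.127.32/28 -> H1 at depth 28
  add 53.172.126.0/23 -> H0 at depth 23

== LOOKUPS ==
["H2","H2","H0","H0","H2"]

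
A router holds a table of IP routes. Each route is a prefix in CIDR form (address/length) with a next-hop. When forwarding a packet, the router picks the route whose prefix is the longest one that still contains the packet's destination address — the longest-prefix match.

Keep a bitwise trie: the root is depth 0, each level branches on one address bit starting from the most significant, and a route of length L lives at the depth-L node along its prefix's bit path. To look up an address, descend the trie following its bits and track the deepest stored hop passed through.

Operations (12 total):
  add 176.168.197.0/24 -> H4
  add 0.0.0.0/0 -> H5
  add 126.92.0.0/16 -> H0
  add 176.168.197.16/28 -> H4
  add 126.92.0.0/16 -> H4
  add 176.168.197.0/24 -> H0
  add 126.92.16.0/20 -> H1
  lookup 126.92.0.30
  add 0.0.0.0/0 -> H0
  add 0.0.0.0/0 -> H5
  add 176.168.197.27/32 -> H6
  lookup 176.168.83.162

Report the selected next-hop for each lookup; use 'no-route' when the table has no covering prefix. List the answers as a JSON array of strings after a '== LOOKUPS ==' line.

Apply in order:
  + 176.168.197.0/24 (H4) depth=24
  + 0.0.0.0/0 (H5) depth=0
  + 126.92.0.0/16 (H0) depth=16
  + 176.168.197.16/28 (H4) depth=28
  + 126.92.0.0/16 (H4) depth=16
  + 176.168.197.0/24 (H0) depth=24
  + 126.92.16.0/20 (H1) depth=20
  lookup 126.92.0.30: bits 0111111001011100000 walk d0:H5→d1:-→d2:-→d3:-→d4:-→d5:-→d6:-→d7:-→d8:-→d9:-→d10:-→d11:-→d12:-→d13:-→d14:-→d15:-→d16:H4→d17:-→d18:-→d19:- -> H4
  + 0.0.0.0/0 (H0) depth=0
  + 0.0.0.0/0 (H5) depth=0
  + 176.168.197.27/32 (H6) depth=32
  lookup 176.168.83.162: bits 1011000010101000 walk d0:H5→d1:-→d2:-→d3:-→d4:-→d5:-→d6:-→d7:-→d8:-→d9:-→d10:-→d11:-→d12:-→d13:-→d14:-→d15:-→d16:- -> H5

== LOOKUPS ==
["H4","H5"]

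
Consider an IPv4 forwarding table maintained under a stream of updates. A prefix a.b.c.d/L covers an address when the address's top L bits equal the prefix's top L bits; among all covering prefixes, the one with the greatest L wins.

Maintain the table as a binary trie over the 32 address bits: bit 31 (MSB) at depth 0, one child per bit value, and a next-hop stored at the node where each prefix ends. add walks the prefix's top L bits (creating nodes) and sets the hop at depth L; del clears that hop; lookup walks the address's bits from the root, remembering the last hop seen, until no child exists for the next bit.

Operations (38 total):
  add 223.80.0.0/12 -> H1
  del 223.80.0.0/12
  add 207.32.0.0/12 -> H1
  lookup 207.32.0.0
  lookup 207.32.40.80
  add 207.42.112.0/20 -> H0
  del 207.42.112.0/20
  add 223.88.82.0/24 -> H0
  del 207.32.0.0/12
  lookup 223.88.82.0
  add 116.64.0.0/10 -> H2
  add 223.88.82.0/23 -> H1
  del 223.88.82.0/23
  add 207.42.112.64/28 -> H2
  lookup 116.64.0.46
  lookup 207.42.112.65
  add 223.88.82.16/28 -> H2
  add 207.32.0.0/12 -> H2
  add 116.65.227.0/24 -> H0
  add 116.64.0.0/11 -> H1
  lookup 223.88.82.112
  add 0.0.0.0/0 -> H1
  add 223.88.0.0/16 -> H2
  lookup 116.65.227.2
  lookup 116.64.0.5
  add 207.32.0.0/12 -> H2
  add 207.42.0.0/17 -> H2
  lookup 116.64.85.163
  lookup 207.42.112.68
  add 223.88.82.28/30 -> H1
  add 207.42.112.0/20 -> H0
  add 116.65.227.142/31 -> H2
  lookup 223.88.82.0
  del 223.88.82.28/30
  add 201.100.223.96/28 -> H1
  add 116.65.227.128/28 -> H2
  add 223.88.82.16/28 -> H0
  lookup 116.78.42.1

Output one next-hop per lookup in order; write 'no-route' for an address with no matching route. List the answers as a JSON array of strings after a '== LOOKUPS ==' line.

Apply in order:
  add 223.80.0.0/12 -> H1 at depth 12
  del 223.80.0.0/12 (clear depth 12)
  add 207.32.0.0/12 -> H1 at depth 12
  Q 207.32.0.0: descend 110011110010 ; hops seen [H1] ; pick H1
  Q 207.32.40.80: descend 110011110010 ; hops seen [H1] ; pick H1
  add 207.42.112.0/20 -> H0 at depth 20
  del 207.42.112.0/20 (clear depth 20)
  add 223.88.82.0/24 -> H0 at depth 24
  del 207.32.0.0/12 (clear depth 12)
  Q 223.88.82.0: descend 110111110101100001010010 ; hops seen [H0] ; pick H0
  add 116.64.0.0/10 -> H2 at depth 10
  add 223.88.82.0/23 -> H1 at depth 23
  del 223.88.82.0/23 (clear depth 23)
  add 207.42.112.64/28 -> H2 at depth 28
  Q 116.64.0.46: descend 0111010001 ; hops seen [H2] ; pick H2
  Q 207.42.112.65: descend 1100111100101010011100000100 ; hops seen [H2] ; pick H2
  add 223.88.82.16/28 -> H2 at depth 28
  add 207.32.0.0/12 -> H2 at depth 12
  add 116.65.227.0/24 -> H0 at depth 24
  add 116.64.0.0/11 -> H1 at depth 11
  Q 223.88.82.112: descend 1101111101011000010100100 ; hops seen [H0] ; pick H0
  add 0.0.0.0/0 -> H1 at depth 0
  add 223.88.0.0/16 -> H2 at depth 16
  Q 116.65.227.2: descend 011101000100000111100011 ; hops seen [H1,H2,H1,H0] ; pick H0
  Q 116.64.0.5: descend 011101000100000 ; hops seen [H1,H2,H1] ; pick H1
  add 207.32.0.0/12 -> H2 at depth 12
  add 207.42.0.0/17 -> H2 at depth 17
  Q 116.64.85.163: descend 011101000100000 ; hops seen [H1,H2,H1] ; pick H1
  Q 207.42.112.68: descend 1100111100101010011100000100 ; hops seen [H1,H2,H2,H2] ; pick H2
  add 223.88.82.28/30 -> H1 at depth 30
  add 207.42.112.0/20 -> H0 at depth 20
  add 116.65.227.142/31 -> H2 at depth 31
  Q 223.88.82.0: descend 110111110101100001010010000 ; hops seen [H1,H2,H0] ; pick H0
  del 223.88.82.28/30 (clear depth 30)
  add 201.100.223.96/28 -> H1 at depth 28
  add 116.65.227.128/28 -> H2 at depth 28
  add 223.88.82.16/28 -> H0 at depth 28
  Q 116.78.42.1: descend 011101000100 ; hops seen [H1,H2,H1] ; pick H1

== LOOKUPS ==
["H1","H1","H0","H2","H2","H0","H0","H1","H1","H2","H0","H1"]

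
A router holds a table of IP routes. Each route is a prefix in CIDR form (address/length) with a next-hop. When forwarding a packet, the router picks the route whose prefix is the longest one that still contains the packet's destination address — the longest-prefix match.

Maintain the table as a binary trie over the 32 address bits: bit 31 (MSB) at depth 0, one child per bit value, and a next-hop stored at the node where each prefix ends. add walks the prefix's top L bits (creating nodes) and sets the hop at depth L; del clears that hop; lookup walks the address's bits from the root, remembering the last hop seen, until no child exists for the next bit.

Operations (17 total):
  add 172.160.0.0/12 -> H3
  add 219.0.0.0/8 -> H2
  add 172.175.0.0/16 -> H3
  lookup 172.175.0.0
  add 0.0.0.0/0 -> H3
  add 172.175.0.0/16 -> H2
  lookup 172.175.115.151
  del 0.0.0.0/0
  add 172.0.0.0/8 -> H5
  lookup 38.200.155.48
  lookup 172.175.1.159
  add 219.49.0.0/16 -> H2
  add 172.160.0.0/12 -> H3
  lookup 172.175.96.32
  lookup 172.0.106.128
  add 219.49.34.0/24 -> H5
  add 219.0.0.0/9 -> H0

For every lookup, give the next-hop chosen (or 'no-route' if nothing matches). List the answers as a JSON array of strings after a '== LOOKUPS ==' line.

Apply in order:
  add 172.160.0.0/12 -> H3 at depth 12
  add 219.0.0.0/8 -> H2 at depth 8
  add 172.175.0.0/16 -> H3 at depth 16
  Q 172.175.0.0: descend 1010110010101111 ; hops seen [H3,H3] ; pick H3
  add 0.0.0.0/0 -> H3 at depth 0
  add 172.175.0.0/16 -> H2 at depth 16
  Q 172.175.115.151: descend 1010110010101111 ; hops seen [H3,H3,H2] ; pick H2
  del 0.0.0.0/0 (clear depth 0)
  add 172.0.0.0/8 -> H5 at depth 8
  Q 38.200.155.48: descend ε ; hops seen [∅] ; pick no-route
  Q 172.175.1.159: descend 1010110010101111 ; hops seen [H5,H3,H2] ; pick H2
  add 219.49.0.0/16 -> H2 at depth 16
  add 172.160.0.0/12 -> H3 at depth 12
  Q 172.175.96.32: descend 1010110010101111 ; hops seen [H5,H3,H2] ; pick H2
  Q 172.0.106.128: descend 10101100 ; hops seen [H5] ; pick H5
  add 219.49.34.0/24 -> H5 at depth 24
  add 219.0.0.0/9 -> H0 at depth 9

== LOOKUPS ==
["H3","H2","no-route","H2","H2","H5"]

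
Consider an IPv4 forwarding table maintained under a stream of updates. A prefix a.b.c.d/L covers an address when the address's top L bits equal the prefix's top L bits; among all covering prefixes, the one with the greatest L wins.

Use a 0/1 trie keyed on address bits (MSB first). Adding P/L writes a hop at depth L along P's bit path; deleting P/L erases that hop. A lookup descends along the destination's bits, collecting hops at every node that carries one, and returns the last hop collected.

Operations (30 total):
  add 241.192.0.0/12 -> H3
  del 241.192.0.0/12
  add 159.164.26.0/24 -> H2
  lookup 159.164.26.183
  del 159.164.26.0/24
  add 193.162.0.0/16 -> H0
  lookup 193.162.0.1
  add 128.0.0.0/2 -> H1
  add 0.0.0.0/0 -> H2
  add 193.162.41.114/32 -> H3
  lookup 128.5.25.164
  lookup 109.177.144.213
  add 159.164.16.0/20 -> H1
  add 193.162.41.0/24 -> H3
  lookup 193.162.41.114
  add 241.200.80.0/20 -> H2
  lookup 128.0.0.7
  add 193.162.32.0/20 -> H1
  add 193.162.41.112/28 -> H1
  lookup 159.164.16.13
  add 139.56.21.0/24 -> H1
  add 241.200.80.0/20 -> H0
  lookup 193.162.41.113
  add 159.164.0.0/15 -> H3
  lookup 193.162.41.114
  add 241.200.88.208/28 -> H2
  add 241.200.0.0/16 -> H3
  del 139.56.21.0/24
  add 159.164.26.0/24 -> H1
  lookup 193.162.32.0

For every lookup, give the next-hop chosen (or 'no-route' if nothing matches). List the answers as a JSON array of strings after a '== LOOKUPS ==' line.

Process each operation:
  + 241.192.0.0/12 (H3) depth=12
  - 241.192.0.0/12 clear@12
  + 159.164.26.0/24 (H2) depth=24
  ? 159.164.26.183  path d0:-→d1:-→d2:-→d3:-→d4:-→d5:-→d6:-→d7:-→d8:-→d9:-→d10:-→d11:-→d12:-→d13:-→d14:-→d15:-→d16:-→d17:-→d18:-→d19:-→d20:-→d21:-→d22:-→d23:-→d24:H2  best=H2
  - 159.164.26.0/24 clear@24
  + 193.162.0.0/16 (H0) depth=16
  ? 193.162.0.1  path d0:-→d1:-→d2:-→d3:-→d4:-→d5:-→d6:-→d7:-→d8:-→d9:-→d10:-→d11:-→d12:-→d13:-→d14:-→d15:-→d16:H0  best=H0
  + 128.0.0.0/2 (H1) depth=2
  + 0.0.0.0/0 (H2) depth=0
  + 193.162.41.114/32 (H3) depth=32
  ? 128.5.25.164  path d0:H2→d1:-→d2:H1→d3:-  best=H1
  ? 109.177.144.213  path d0:H2  best=H2
  + 159.164.16.0/20 (H1) depth=20
  + 193.162.41.0/24 (H3) depth=24
  ? 193.162.41.114  path d0:H2→d1:-→d2:-→d3:-→d4:-→d5:-→d6:-→d7:-→d8:-→d9:-→d10:-→d11:-→d12:-→d13:-→d14:-→d15:-→d16:H0→d17:-→d18:-→d19:-→d20:-→d21:-→d22:-→d23:-→d24:H3→d25:-→d26:-→d27:-→d28:-→d29:-→d30:-→d31:-→d32:H3  best=H3
  + 241.200.80.0/20 (H2) depth=20
  ? 128.0.0.7  path d0:H2→d1:-→d2:H1→d3:-  best=H1
  + 193.162.32.0/20 (H1) depth=20
  + 193.162.41.112/28 (H1) depth=28
  ? 159.164.16.13  path d0:H2→d1:-→d2:H1→d3:-→d4:-→d5:-→d6:-→d7:-→d8:-→d9:-→d10:-→d11:-→d12:-→d13:-→d14:-→d15:-→d16:-→d17:-→d18:-→d19:-→d20:H1  best=H1
  + 139.56.21.0/24 (H1) depth=24
  + 241.200.80.0/20 (H0) depth=20
  ? 193.162.41.113  path d0:H2→d1:-→d2:-→d3:-→d4:-→d5:-→d6:-→d7:-→d8:-→d9:-→d10:-→d11:-→d12:-→d13:-→d14:-→d15:-→d16:H0→d17:-→d18:-→d19:-→d20:H1→d21:-→d22:-→d23:-→d24:H3→d25:-→d26:-→d27:-→d28:H1→d29:-→d30:-  best=H1
  + 159.164.0.0/15 (H3) depth=15
  ? 193.162.41.114  path d0:H2→d1:-→d2:-→d3:-→d4:-→d5:-→d6:-→d7:-→d8:-→d9:-→d10:-→d11:-→d12:-→d13:-→d14:-→d15:-→d16:H0→d17:-→d18:-→d19:-→d20:H1→d21:-→d22:-→d23:-→d24:H3→d25:-→d26:-→d27:-→d28:H1→d29:-→d30:-→d31:-→d32:H3  best=H3
  + 241.200.88.208/28 (H2) depth=28
  + 241.200.0.0/16 (H3) depth=16
  - 139.56.21.0/24 clear@24
  + 159.164.26.0/24 (H1) depth=24
  ? 193.162.32.0  path d0:H2→d1:-→d2:-→d3:-→d4:-→d5:-→d6:-→d7:-→d8:-→d9:-→d10:-→d11:-→d12:-→d13:-→d14:-→d15:-→d16:H0→d17:-→d18:-→d19:-→d20:H1  best=H1

== LOOKUPS ==
["H2","H0","H1","H2","H3","H1","H1","H1","H3","H1"]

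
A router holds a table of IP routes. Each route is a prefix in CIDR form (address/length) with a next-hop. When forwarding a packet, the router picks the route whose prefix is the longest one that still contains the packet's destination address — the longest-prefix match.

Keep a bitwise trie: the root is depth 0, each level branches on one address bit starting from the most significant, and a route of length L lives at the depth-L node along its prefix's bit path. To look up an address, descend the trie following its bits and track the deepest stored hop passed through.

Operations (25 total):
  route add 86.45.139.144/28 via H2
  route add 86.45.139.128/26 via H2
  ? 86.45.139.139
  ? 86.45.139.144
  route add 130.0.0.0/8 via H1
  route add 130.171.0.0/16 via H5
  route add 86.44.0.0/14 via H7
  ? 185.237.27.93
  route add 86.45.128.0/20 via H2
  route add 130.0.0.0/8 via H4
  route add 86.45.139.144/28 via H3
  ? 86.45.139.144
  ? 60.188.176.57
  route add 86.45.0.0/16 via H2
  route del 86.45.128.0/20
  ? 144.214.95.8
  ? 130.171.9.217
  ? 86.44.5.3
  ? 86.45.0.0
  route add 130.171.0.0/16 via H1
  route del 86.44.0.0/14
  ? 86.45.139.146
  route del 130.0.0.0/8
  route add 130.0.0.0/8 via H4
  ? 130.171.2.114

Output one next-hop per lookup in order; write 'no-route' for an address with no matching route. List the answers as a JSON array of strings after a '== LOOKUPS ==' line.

Apply in order:
  add 86.45.139.144/28 -> H2 at depth 28
  add 86.45.139.128/26 -> H2 at depth 26
  Q 86.45.139.139: descend 010101100010110110001011100 ; hops seen [H2] ; pick H2
  Q 86.45.139.144: descend 0101011000101101100010111001 ; hops seen [H2,H2] ; pick H2
  add 130.0.0.0/8 -> H1 at depth 8
  add 130.171.0.0/16 -> H5 at depth 16
  add 86.44.0.0/14 -> H7 at depth 14
  Q 185.237.27.93: descend 10 ; hops seen [∅] ; pick no-route
  add 86.45.128.0/20 -> H2 at depth 20
  add 130.0.0.0/8 -> H4 at depth 8
  add 86.45.139.144/28 -> H3 at depth 28
  Q 86.45.139.144: descend 0101011000101101100010111001 ; hops seen [H7,H2,H2,H3] ; pick H3
  Q 60.188.176.57: descend 0 ; hops seen [∅] ; pick no-route
  add 86.45.0.0/16 -> H2 at depth 16
  del 86.45.128.0/20 (clear depth 20)
  Q 144.214.95.8: descend 100 ; hops seen [∅] ; pick no-route
  Q 130.171.9.217: descend 1000001010101011 ; hops seen [H4,H5] ; pick H5
  Q 86.44.5.3: descend 010101100010110 ; hops seen [H7] ; pick H7
  Q 86.45.0.0: descend 0101011000101101 ; hops seen [H7,H2] ; pick H2
  add 130.171.0.0/16 -> H1 at depth 16
  del 86.44.0.0/14 (clear depth 14)
  Q 86.45.139.146: descend 0101011000101101100010111001 ; hops seen [H2,H2,H3] ; pick H3
  del 130.0.0.0/8 (clear depth 8)
  add 130.0.0.0/8 -> H4 at depth 8
  Q 130.171.2.114: descend 1000001010101011 ; hops seen [H4,H1] ; pick H1

== LOOKUPS ==
["H2","H2","no-route","H3","no-route","no-route","H5","H7","H2","H3","H1"]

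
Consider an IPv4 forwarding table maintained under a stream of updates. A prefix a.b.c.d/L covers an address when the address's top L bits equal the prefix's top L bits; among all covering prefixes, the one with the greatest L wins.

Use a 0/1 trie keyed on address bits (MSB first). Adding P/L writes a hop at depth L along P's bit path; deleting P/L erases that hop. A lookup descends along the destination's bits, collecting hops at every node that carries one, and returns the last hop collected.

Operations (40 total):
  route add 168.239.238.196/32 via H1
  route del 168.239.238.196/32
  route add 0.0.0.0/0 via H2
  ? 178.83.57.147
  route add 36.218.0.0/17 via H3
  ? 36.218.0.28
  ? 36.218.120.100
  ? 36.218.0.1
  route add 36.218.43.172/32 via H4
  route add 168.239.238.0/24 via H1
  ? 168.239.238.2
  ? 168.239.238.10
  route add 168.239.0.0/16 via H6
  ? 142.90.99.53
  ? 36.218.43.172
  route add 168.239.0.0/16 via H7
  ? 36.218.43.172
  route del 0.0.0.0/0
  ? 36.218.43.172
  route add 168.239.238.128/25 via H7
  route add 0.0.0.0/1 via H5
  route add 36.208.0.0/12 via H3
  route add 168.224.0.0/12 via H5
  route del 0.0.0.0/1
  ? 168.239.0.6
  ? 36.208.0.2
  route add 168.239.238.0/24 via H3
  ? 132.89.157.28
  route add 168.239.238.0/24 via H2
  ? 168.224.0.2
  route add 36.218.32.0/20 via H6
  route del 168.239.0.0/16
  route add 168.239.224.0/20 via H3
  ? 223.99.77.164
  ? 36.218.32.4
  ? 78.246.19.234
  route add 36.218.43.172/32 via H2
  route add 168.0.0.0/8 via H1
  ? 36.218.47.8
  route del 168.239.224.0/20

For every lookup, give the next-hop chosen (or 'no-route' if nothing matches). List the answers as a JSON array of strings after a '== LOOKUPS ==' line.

Process each operation:
  + 168.239.238.196/32 (H1) depth=32
  del 168.239.238.196/32 (clear depth 32)
  + 0.0.0.0/0 (H2) depth=0
  lookup 178.83.57.147: bits 101 walk d0:H2→d1:-→d2:-→d3:- -> H2
  + 36.218.0.0/17 (H3) depth=17
  lookup 36.218.0.28: bits 00100100110110100 walk d0:H2→d1:-→d2:-→d3:-→d4:-→d5:-→d6:-→d7:-→d8:-→d9:-→d10:-→d11:-→d12:-→d13:-→d14:-→d15:-→d16:-→d17:H3 -> H3
  lookup 36.218.120.100: bits 00100100110110100 walk d0:H2→d1:-→d2:-→d3:-→d4:-→d5:-→d6:-→d7:-→d8:-→d9:-→d10:-→d11:-→d12:-→d13:-→d14:-→d15:-→d16:-→d17:H3 -> H3
  lookup 36.218.0.1: bits 00100100110110100 walk d0:H2→d1:-→d2:-→d3:-→d4:-→d5:-→d6:-→d7:-→d8:-→d9:-→d10:-→d11:-→d12:-→d13:-→d14:-→d15:-→d16:-→d17:H3 -> H3
  + 36.218.43.172/32 (H4) depth=32
  + 168.239.238.0/24 (H1) depth=24
  lookup 168.239.238.2: bits 101010001110111111101110 walk d0:H2→d1:-→d2:-→d3:-→d4:-→d5:-→d6:-→d7:-→d8:-→d9:-→d10:-→d11:-→d12:-→d13:-→d14:-→d15:-→d16:-→d17:-→d18:-→d19:-→d20:-→d21:-→d22:-→d23:-→d24:H1 -> H1
  lookup 168.239.238.10: bits 101010001110111111101110 walk d0:H2→d1:-→d2:-→d3:-→d4:-→d5:-→d6:-→d7:-→d8:-→d9:-→d10:-→d11:-→d12:-→d13:-→d14:-→d15:-→d16:-→d17:-→d18:-→d19:-→d20:-→d21:-→d22:-→d23:-→d24:H1 -> H1
  + 168.239.0.0/16 (H6) depth=16
  lookup 142.90.99.53: bits 10 walk d0:H2→d1:-→d2:- -> H2
  lookup 36.218.43.172: bits 00100100110110100010101110101100 walk d0:H2→d1:-→d2:-→d3:-→d4:-→d5:-→d6:-→d7:-→d8:-→d9:-→d10:-→d11:-→d12:-→d13:-→d14:-→d15:-→d16:-→d17:H3→d18:-→d19:-→d20:-→d21:-→d22:-→d23:-→d24:-→d25:-→d26:-→d27:-→d28:-→d29:-→d30:-→d31:-→d32:H4 -> H4
  + 168.239.0.0/16 (H7) depth=16
  lookup 36.218.43.172: bits 00100100110110100010101110101100 walk d0:H2→d1:-→d2:-→d3:-→d4:-→d5:-→d6:-→d7:-→d8:-→d9:-→d10:-→d11:-→d12:-→d13:-→d14:-→d15:-→d16:-→d17:H3→d18:-→d19:-→d20:-→d21:-→d22:-→d23:-→d24:-→d25:-→d26:-→d27:-→d28:-→d29:-→d30:-→d31:-→d32:H4 -> H4
  del 0.0.0.0/0 (clear depth 0)
  lookup 36.218.43.172: bits 00100100110110100010101110101100 walk d0:-→d1:-→d2:-→d3:-→d4:-→d5:-→d6:-→d7:-→d8:-→d9:-→d10:-→d11:-→d12:-→d13:-→d14:-→d15:-→d16:-→d17:H3→d18:-→d19:-→d20:-→d21:-→d22:-→d23:-→d24:-→d25:-→d26:-→d27:-→d28:-→d29:-→d30:-→d31:-→d32:H4 -> H4
  + 168.239.238.128/25 (H7) depth=25
  + 0.0.0.0/1 (H5) depth=1
  + 36.208.0.0/12 (H3) depth=12
  + 168.224.0.0/12 (H5) depth=12
  del 0.0.0.0/1 (clear depth 1)
  lookup 168.239.0.6: bits 1010100011101111 walk d0:-→d1:-→d2:-→d3:-→d4:-→d5:-→d6:-→d7:-→d8:-→d9:-→d10:-→d11:-→d12:H5→d13:-→d14:-→d15:-→d16:H7 -> H7
  lookup 36.208.0.2: bits 001001001101 walk d0:-→d1:-→d2:-→d3:-→d4:-→d5:-→d6:-→d7:-→d8:-→d9:-→d10:-→d11:-→d12:H3 -> H3
  + 168.239.238.0/24 (H3) depth=24
  lookup 132.89.157.28: bits 10 walk d0:-→d1:-→d2:- -> no-route
  + 168.239.238.0/24 (H2) depth=24
  lookup 168.224.0.2: bits 101010001110 walk d0:-→d1:-→d2:-→d3:-→d4:-→d5:-→d6:-→d7:-→d8:-→d9:-→d10:-→d11:-→d12:H5 -> H5
  + 36.218.32.0/20 (H6) depth=20
  del 168.239.0.0/16 (clear depth 16)
  + 168.239.224.0/20 (H3) depth=20
  lookup 223.99.77.164: bits 1 walk d0:-→d1:- -> no-route
  lookup 36.218.32.4: bits 00100100110110100010 walk d0:-→d1:-→d2:-→d3:-→d4:-→d5:-→d6:-→d7:-→d8:-→d9:-→d10:-→d11:-→d12:H3→d13:-→d14:-→d15:-→d16:-→d17:H3→d18:-→d19:-→d20:H6 -> H6
  lookup 78.246.19.234: bits 0 walk d0:-→d1:- -> no-route
  + 36.218.43.172/32 (H2) depth=32
  + 168.0.0.0/8 (H1) depth=8
  lookup 36.218.47.8: bits 001001001101101000101 walk d0:-→d1:-→d2:-→d3:-→d4:-→d5:-→d6:-→d7:-→d8:-→d9:-→d10:-→d11:-→d12:H3→d13:-→d14:-→d15:-→d16:-→d17:H3→d18:-→d19:-→d20:H6→d21:- -> H6
  del 168.239.224.0/20 (clear depth 20)

== LOOKUPS ==
["H2","H3","H3","H3","H1","H1","H2","H4","H4","H4","H7","H3","no-route","H5","no-route","H6","no-route","H6"]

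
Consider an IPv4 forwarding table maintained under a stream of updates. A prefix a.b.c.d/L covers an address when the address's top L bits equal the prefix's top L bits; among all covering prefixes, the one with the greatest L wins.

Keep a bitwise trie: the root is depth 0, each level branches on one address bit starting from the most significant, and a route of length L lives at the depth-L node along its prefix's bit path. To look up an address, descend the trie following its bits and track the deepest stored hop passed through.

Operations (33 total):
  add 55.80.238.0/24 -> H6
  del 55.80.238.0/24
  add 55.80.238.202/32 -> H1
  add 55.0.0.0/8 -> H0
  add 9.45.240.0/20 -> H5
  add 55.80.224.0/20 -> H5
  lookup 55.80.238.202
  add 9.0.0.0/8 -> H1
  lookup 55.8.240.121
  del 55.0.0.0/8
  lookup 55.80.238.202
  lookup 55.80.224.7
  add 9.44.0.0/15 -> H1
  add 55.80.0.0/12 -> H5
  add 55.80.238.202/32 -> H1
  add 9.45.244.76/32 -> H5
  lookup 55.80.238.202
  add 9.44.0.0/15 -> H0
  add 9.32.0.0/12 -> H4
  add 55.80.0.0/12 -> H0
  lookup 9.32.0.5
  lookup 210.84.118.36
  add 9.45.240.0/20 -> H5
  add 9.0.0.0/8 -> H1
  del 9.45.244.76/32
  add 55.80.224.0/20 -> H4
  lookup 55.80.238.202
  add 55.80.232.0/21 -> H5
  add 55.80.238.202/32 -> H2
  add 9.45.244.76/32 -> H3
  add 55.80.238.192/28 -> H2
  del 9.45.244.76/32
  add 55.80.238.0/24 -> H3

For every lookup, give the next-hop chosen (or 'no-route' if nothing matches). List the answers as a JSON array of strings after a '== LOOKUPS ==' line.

Process each operation:
  add 55.80.238.0/24 -> H6 at depth 24
  del 55.80.238.0/24 (clear depth 24)
  add 55.80.238.202/32 -> H1 at depth 32
  add 55.0.0.0/8 -> H0 at depth 8
  add 9.45.240.0/20 -> H5 at depth 20
  add 55.80.224.0/20 -> H5 at depth 20
  ? 55.80.238.202  path d0:-→d1:-→d2:-→d3:-→d4:-→d5:-→d6:-→d7:-→d8:H0→d9:-→d10:-→d11:-→d12:-→d13:-→d14:-→d15:-→d16:-→d17:-→d18:-→d19:-→d20:H5→d21:-→d22:-→d23:-→d24:-→d25:-→d26:-→d27:-→d28:-→d29:-→d30:-→d31:-→d32:H1  best=H1
  add 9.0.0.0/8 -> H1 at depth 8
  ? 55.8.240.121  path d0:-→d1:-→d2:-→d3:-→d4:-→d5:-→d6:-→d7:-→d8:H0→d9:-  best=H0
  del 55.0.0.0/8 (clear depth 8)
  ? 55.80.238.202  path d0:-→d1:-→d2:-→d3:-→d4:-→d5:-→d6:-→d7:-→d8:-→d9:-→d10:-→d11:-→d12:-→d13:-→d14:-→d15:-→d16:-→d17:-→d18:-→d19:-→d20:H5→d21:-→d22:-→d23:-→d24:-→d25:-→d26:-→d27:-→d28:-→d29:-→d30:-→d31:-→d32:H1  best=H1
  ? 55.80.224.7  path d0:-→d1:-→d2:-→d3:-→d4:-→d5:-→d6:-→d7:-→d8:-→d9:-→d10:-→d11:-→d12:-→d13:-→d14:-→d15:-→d16:-→d17:-→d18:-→d19:-→d20:H5  best=H5
  add 9.44.0.0/15 -> H1 at depth 15
  add 55.80.0.0/12 -> H5 at depth 12
  add 55.80.238.202/32 -> H1 at depth 32
  add 9.45.244.76/32 -> H5 at depth 32
  ? 55.80.238.202  path d0:-→d1:-→d2:-→d3:-→d4:-→d5:-→d6:-→d7:-→d8:-→d9:-→d10:-→d11:-→d12:H5→d13:-→d14:-→d15:-→d16:-→d17:-→d18:-→d19:-→d20:H5→d21:-→d22:-→d23:-→d24:-→d25:-→d26:-→d27:-→d28:-→d29:-→d30:-→d31:-→d32:H1  best=H1
  add 9.44.0.0/15 -> H0 at depth 15
  add 9.32.0.0/12 -> H4 at depth 12
  add 55.80.0.0/12 -> H0 at depth 12
  ? 9.32.0.5  path d0:-→d1:-→d2:-→d3:-→d4:-→d5:-→d6:-→d7:-→d8:H1→d9:-→d10:-→d11:-→d12:H4  best=H4
  ? 210.84.118.36  path d0:-  best=no-route
  add 9.45.240.0/20 -> H5 at depth 20
  add 9.0.0.0/8 -> H1 at depth 8
  del 9.45.244.76/32 (clear depth 32)
  add 55.80.224.0/20 -> H4 at depth 20
  ? 55.80.238.202  path d0:-→d1:-→d2:-→d3:-→d4:-→d5:-→d6:-→d7:-→d8:-→d9:-→d10:-→d11:-→d12:H0→d13:-→d14:-→d15:-→d16:-→d17:-→d18:-→d19:-→d20:H4→d21:-→d22:-→d23:-→d24:-→d25:-→d26:-→d27:-→d28:-→d29:-→d30:-→d31:-→d32:H1  best=H1
  add 55.80.232.0/21 -> H5 at depth 21
  add 55.80.238.202/32 -> H2 at depth 32
  add 9.45.244.76/32 -> H3 at depth 32
  add 55.80.238.192/28 -> H2 at depth 28
  del 9.45.244.76/32 (clear depth 32)
  add 55.80.238.0/24 -> H3 at depth 24

== LOOKUPS ==
["H1","H0","H1","H5","H1","H4","no-route","H1"]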